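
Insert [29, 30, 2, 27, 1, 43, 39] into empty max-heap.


Insert 29: [29]
Insert 30: [30, 29]
Insert 2: [30, 29, 2]
Insert 27: [30, 29, 2, 27]
Insert 1: [30, 29, 2, 27, 1]
Insert 43: [43, 29, 30, 27, 1, 2]
Insert 39: [43, 29, 39, 27, 1, 2, 30]

Final heap: [43, 29, 39, 27, 1, 2, 30]


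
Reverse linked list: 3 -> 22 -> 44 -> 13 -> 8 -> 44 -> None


Step 1: curr=3, set curr.next=prev(None) | reversed so far: 3
Step 2: curr=22, set curr.next=prev(3) | reversed so far: 22 -> 3
Step 3: curr=44, set curr.next=prev(22) | reversed so far: 44 -> 22 -> 3
Step 4: curr=13, set curr.next=prev(44) | reversed so far: 13 -> 44 -> 22 -> 3
Step 5: curr=8, set curr.next=prev(13) | reversed so far: 8 -> 13 -> 44 -> 22 -> 3
Step 6: curr=44, set curr.next=prev(8) | reversed so far: 44 -> 8 -> 13 -> 44 -> 22 -> 3

44 -> 8 -> 13 -> 44 -> 22 -> 3 -> None


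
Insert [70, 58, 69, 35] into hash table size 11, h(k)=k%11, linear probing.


Insert 70: h=4 -> slot 4
Insert 58: h=3 -> slot 3
Insert 69: h=3, 2 probes -> slot 5
Insert 35: h=2 -> slot 2

Table: [None, None, 35, 58, 70, 69, None, None, None, None, None]


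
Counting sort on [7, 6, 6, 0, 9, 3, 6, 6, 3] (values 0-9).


Input: [7, 6, 6, 0, 9, 3, 6, 6, 3]
Counts: [1, 0, 0, 2, 0, 0, 4, 1, 0, 1]

Sorted: [0, 3, 3, 6, 6, 6, 6, 7, 9]


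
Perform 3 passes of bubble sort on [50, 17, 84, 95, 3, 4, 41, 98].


Initial: [50, 17, 84, 95, 3, 4, 41, 98]
Pass 1: [17, 50, 84, 3, 4, 41, 95, 98] (4 swaps)
Pass 2: [17, 50, 3, 4, 41, 84, 95, 98] (3 swaps)
Pass 3: [17, 3, 4, 41, 50, 84, 95, 98] (3 swaps)

After 3 passes: [17, 3, 4, 41, 50, 84, 95, 98]


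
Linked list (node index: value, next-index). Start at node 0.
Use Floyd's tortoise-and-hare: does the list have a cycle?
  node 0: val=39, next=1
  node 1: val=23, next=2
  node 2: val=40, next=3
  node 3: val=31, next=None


Floyd's tortoise (slow, +1) and hare (fast, +2):
  init: slow=0, fast=0
  step 1: slow=1, fast=2
  step 2: fast 2->3->None, no cycle

Cycle: no


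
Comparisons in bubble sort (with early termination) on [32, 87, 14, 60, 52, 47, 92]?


Algorithm: bubble sort (with early termination)
Input: [32, 87, 14, 60, 52, 47, 92]
Sorted: [14, 32, 47, 52, 60, 87, 92]

18


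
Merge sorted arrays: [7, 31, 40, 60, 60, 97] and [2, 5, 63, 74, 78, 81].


Take 2 from B
Take 5 from B
Take 7 from A
Take 31 from A
Take 40 from A
Take 60 from A
Take 60 from A
Take 63 from B
Take 74 from B
Take 78 from B
Take 81 from B

Merged: [2, 5, 7, 31, 40, 60, 60, 63, 74, 78, 81, 97]


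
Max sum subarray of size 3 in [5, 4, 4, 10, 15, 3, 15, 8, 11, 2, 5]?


[0:3]: 13
[1:4]: 18
[2:5]: 29
[3:6]: 28
[4:7]: 33
[5:8]: 26
[6:9]: 34
[7:10]: 21
[8:11]: 18

Max: 34 at [6:9]


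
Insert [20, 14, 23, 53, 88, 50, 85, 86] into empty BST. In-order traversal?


Insert 20: root
Insert 14: L from 20
Insert 23: R from 20
Insert 53: R from 20 -> R from 23
Insert 88: R from 20 -> R from 23 -> R from 53
Insert 50: R from 20 -> R from 23 -> L from 53
Insert 85: R from 20 -> R from 23 -> R from 53 -> L from 88
Insert 86: R from 20 -> R from 23 -> R from 53 -> L from 88 -> R from 85

In-order: [14, 20, 23, 50, 53, 85, 86, 88]


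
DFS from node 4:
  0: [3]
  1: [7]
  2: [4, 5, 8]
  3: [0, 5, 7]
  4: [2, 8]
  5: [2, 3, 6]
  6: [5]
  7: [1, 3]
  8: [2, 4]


Visit 4, push [8, 2]
Visit 2, push [8, 5]
Visit 5, push [6, 3]
Visit 3, push [7, 0]
Visit 0, push []
Visit 7, push [1]
Visit 1, push []
Visit 6, push []
Visit 8, push []

DFS order: [4, 2, 5, 3, 0, 7, 1, 6, 8]


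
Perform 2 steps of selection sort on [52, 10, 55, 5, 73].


Initial: [52, 10, 55, 5, 73]
Step 1: min=5 at 3
  Swap: [5, 10, 55, 52, 73]
Step 2: min=10 at 1
  Swap: [5, 10, 55, 52, 73]

After 2 steps: [5, 10, 55, 52, 73]


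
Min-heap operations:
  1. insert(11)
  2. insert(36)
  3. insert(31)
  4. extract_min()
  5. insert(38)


insert(11) -> [11]
insert(36) -> [11, 36]
insert(31) -> [11, 36, 31]
extract_min()->11, [31, 36]
insert(38) -> [31, 36, 38]

Final heap: [31, 36, 38]


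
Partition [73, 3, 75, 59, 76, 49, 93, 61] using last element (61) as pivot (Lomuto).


Pivot: 61
  3 <= 61: swap -> [3, 73, 75, 59, 76, 49, 93, 61]
  59 <= 61: swap -> [3, 59, 75, 73, 76, 49, 93, 61]
  49 <= 61: swap -> [3, 59, 49, 73, 76, 75, 93, 61]
Place pivot at 3: [3, 59, 49, 61, 76, 75, 93, 73]

Partitioned: [3, 59, 49, 61, 76, 75, 93, 73]


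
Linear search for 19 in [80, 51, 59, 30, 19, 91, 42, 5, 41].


i=0: 80!=19
i=1: 51!=19
i=2: 59!=19
i=3: 30!=19
i=4: 19==19 found!

Found at 4, 5 comps


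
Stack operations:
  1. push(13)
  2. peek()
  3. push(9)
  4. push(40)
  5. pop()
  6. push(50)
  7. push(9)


push(13) -> [13]
peek()->13
push(9) -> [13, 9]
push(40) -> [13, 9, 40]
pop()->40, [13, 9]
push(50) -> [13, 9, 50]
push(9) -> [13, 9, 50, 9]

Final stack: [13, 9, 50, 9]


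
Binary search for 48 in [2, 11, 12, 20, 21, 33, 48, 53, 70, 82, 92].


Step 1: lo=0, hi=10, mid=5, val=33
Step 2: lo=6, hi=10, mid=8, val=70
Step 3: lo=6, hi=7, mid=6, val=48

Found at index 6


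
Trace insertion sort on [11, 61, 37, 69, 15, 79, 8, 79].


Initial: [11, 61, 37, 69, 15, 79, 8, 79]
Insert 61: [11, 61, 37, 69, 15, 79, 8, 79]
Insert 37: [11, 37, 61, 69, 15, 79, 8, 79]
Insert 69: [11, 37, 61, 69, 15, 79, 8, 79]
Insert 15: [11, 15, 37, 61, 69, 79, 8, 79]
Insert 79: [11, 15, 37, 61, 69, 79, 8, 79]
Insert 8: [8, 11, 15, 37, 61, 69, 79, 79]
Insert 79: [8, 11, 15, 37, 61, 69, 79, 79]

Sorted: [8, 11, 15, 37, 61, 69, 79, 79]


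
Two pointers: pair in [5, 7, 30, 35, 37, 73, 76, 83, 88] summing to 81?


lo=0(5)+hi=8(88)=93
lo=0(5)+hi=7(83)=88
lo=0(5)+hi=6(76)=81

Yes: 5+76=81


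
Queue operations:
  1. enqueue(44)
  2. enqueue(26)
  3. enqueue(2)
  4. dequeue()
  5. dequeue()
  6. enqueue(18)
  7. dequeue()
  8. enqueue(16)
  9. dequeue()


enqueue(44) -> [44]
enqueue(26) -> [44, 26]
enqueue(2) -> [44, 26, 2]
dequeue()->44, [26, 2]
dequeue()->26, [2]
enqueue(18) -> [2, 18]
dequeue()->2, [18]
enqueue(16) -> [18, 16]
dequeue()->18, [16]

Final queue: [16]


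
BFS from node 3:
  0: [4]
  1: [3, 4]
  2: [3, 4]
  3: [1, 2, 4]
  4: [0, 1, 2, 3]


Visit 3, enqueue [1, 2, 4]
Visit 1, enqueue []
Visit 2, enqueue []
Visit 4, enqueue [0]
Visit 0, enqueue []

BFS order: [3, 1, 2, 4, 0]


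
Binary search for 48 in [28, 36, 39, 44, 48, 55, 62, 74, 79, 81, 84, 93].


Step 1: lo=0, hi=11, mid=5, val=55
Step 2: lo=0, hi=4, mid=2, val=39
Step 3: lo=3, hi=4, mid=3, val=44
Step 4: lo=4, hi=4, mid=4, val=48

Found at index 4


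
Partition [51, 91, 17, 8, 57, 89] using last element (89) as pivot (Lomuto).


Pivot: 89
  51 <= 89: advance i (no swap)
  17 <= 89: swap -> [51, 17, 91, 8, 57, 89]
  8 <= 89: swap -> [51, 17, 8, 91, 57, 89]
  57 <= 89: swap -> [51, 17, 8, 57, 91, 89]
Place pivot at 4: [51, 17, 8, 57, 89, 91]

Partitioned: [51, 17, 8, 57, 89, 91]


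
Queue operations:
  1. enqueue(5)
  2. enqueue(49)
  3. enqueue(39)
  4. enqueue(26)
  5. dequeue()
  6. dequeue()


enqueue(5) -> [5]
enqueue(49) -> [5, 49]
enqueue(39) -> [5, 49, 39]
enqueue(26) -> [5, 49, 39, 26]
dequeue()->5, [49, 39, 26]
dequeue()->49, [39, 26]

Final queue: [39, 26]


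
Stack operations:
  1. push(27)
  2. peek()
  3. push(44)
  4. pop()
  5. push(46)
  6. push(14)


push(27) -> [27]
peek()->27
push(44) -> [27, 44]
pop()->44, [27]
push(46) -> [27, 46]
push(14) -> [27, 46, 14]

Final stack: [27, 46, 14]


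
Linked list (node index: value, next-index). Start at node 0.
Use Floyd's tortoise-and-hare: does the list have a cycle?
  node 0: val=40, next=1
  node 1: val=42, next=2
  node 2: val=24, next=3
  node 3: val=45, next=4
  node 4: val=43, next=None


Floyd's tortoise (slow, +1) and hare (fast, +2):
  init: slow=0, fast=0
  step 1: slow=1, fast=2
  step 2: slow=2, fast=4
  step 3: fast -> None, no cycle

Cycle: no


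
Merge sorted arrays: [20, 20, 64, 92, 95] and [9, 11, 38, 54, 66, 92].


Take 9 from B
Take 11 from B
Take 20 from A
Take 20 from A
Take 38 from B
Take 54 from B
Take 64 from A
Take 66 from B
Take 92 from A
Take 92 from B

Merged: [9, 11, 20, 20, 38, 54, 64, 66, 92, 92, 95]


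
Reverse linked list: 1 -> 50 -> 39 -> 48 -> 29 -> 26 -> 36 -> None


Step 1: curr=1, set curr.next=prev(None) | reversed so far: 1
Step 2: curr=50, set curr.next=prev(1) | reversed so far: 50 -> 1
Step 3: curr=39, set curr.next=prev(50) | reversed so far: 39 -> 50 -> 1
Step 4: curr=48, set curr.next=prev(39) | reversed so far: 48 -> 39 -> 50 -> 1
Step 5: curr=29, set curr.next=prev(48) | reversed so far: 29 -> 48 -> 39 -> 50 -> 1
Step 6: curr=26, set curr.next=prev(29) | reversed so far: 26 -> 29 -> 48 -> 39 -> 50 -> 1
Step 7: curr=36, set curr.next=prev(26) | reversed so far: 36 -> 26 -> 29 -> 48 -> 39 -> 50 -> 1

36 -> 26 -> 29 -> 48 -> 39 -> 50 -> 1 -> None


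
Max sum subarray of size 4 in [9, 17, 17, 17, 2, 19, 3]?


[0:4]: 60
[1:5]: 53
[2:6]: 55
[3:7]: 41

Max: 60 at [0:4]


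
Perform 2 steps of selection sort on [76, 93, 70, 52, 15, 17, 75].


Initial: [76, 93, 70, 52, 15, 17, 75]
Step 1: min=15 at 4
  Swap: [15, 93, 70, 52, 76, 17, 75]
Step 2: min=17 at 5
  Swap: [15, 17, 70, 52, 76, 93, 75]

After 2 steps: [15, 17, 70, 52, 76, 93, 75]


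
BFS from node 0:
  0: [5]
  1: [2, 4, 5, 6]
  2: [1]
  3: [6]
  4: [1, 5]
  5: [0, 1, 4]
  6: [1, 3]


Visit 0, enqueue [5]
Visit 5, enqueue [1, 4]
Visit 1, enqueue [2, 6]
Visit 4, enqueue []
Visit 2, enqueue []
Visit 6, enqueue [3]
Visit 3, enqueue []

BFS order: [0, 5, 1, 4, 2, 6, 3]


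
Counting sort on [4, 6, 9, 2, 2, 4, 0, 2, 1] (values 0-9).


Input: [4, 6, 9, 2, 2, 4, 0, 2, 1]
Counts: [1, 1, 3, 0, 2, 0, 1, 0, 0, 1]

Sorted: [0, 1, 2, 2, 2, 4, 4, 6, 9]


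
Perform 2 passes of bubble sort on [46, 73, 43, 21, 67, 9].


Initial: [46, 73, 43, 21, 67, 9]
Pass 1: [46, 43, 21, 67, 9, 73] (4 swaps)
Pass 2: [43, 21, 46, 9, 67, 73] (3 swaps)

After 2 passes: [43, 21, 46, 9, 67, 73]


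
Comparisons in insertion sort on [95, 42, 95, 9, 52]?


Algorithm: insertion sort
Input: [95, 42, 95, 9, 52]
Sorted: [9, 42, 52, 95, 95]

8


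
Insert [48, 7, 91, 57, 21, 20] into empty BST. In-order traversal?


Insert 48: root
Insert 7: L from 48
Insert 91: R from 48
Insert 57: R from 48 -> L from 91
Insert 21: L from 48 -> R from 7
Insert 20: L from 48 -> R from 7 -> L from 21

In-order: [7, 20, 21, 48, 57, 91]


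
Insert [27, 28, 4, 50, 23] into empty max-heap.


Insert 27: [27]
Insert 28: [28, 27]
Insert 4: [28, 27, 4]
Insert 50: [50, 28, 4, 27]
Insert 23: [50, 28, 4, 27, 23]

Final heap: [50, 28, 4, 27, 23]


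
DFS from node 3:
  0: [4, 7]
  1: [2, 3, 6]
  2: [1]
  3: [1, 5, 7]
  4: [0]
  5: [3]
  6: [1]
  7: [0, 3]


Visit 3, push [7, 5, 1]
Visit 1, push [6, 2]
Visit 2, push []
Visit 6, push []
Visit 5, push []
Visit 7, push [0]
Visit 0, push [4]
Visit 4, push []

DFS order: [3, 1, 2, 6, 5, 7, 0, 4]


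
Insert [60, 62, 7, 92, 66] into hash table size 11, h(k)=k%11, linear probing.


Insert 60: h=5 -> slot 5
Insert 62: h=7 -> slot 7
Insert 7: h=7, 1 probes -> slot 8
Insert 92: h=4 -> slot 4
Insert 66: h=0 -> slot 0

Table: [66, None, None, None, 92, 60, None, 62, 7, None, None]


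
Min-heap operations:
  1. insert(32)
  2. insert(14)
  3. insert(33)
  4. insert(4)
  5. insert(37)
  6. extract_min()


insert(32) -> [32]
insert(14) -> [14, 32]
insert(33) -> [14, 32, 33]
insert(4) -> [4, 14, 33, 32]
insert(37) -> [4, 14, 33, 32, 37]
extract_min()->4, [14, 32, 33, 37]

Final heap: [14, 32, 33, 37]


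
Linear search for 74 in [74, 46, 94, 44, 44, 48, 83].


i=0: 74==74 found!

Found at 0, 1 comps


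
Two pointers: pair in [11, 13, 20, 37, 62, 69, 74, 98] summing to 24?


lo=0(11)+hi=7(98)=109
lo=0(11)+hi=6(74)=85
lo=0(11)+hi=5(69)=80
lo=0(11)+hi=4(62)=73
lo=0(11)+hi=3(37)=48
lo=0(11)+hi=2(20)=31
lo=0(11)+hi=1(13)=24

Yes: 11+13=24


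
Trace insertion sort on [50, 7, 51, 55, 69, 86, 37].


Initial: [50, 7, 51, 55, 69, 86, 37]
Insert 7: [7, 50, 51, 55, 69, 86, 37]
Insert 51: [7, 50, 51, 55, 69, 86, 37]
Insert 55: [7, 50, 51, 55, 69, 86, 37]
Insert 69: [7, 50, 51, 55, 69, 86, 37]
Insert 86: [7, 50, 51, 55, 69, 86, 37]
Insert 37: [7, 37, 50, 51, 55, 69, 86]

Sorted: [7, 37, 50, 51, 55, 69, 86]


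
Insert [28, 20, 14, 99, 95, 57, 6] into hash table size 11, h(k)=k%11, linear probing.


Insert 28: h=6 -> slot 6
Insert 20: h=9 -> slot 9
Insert 14: h=3 -> slot 3
Insert 99: h=0 -> slot 0
Insert 95: h=7 -> slot 7
Insert 57: h=2 -> slot 2
Insert 6: h=6, 2 probes -> slot 8

Table: [99, None, 57, 14, None, None, 28, 95, 6, 20, None]


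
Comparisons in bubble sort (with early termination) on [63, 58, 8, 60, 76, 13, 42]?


Algorithm: bubble sort (with early termination)
Input: [63, 58, 8, 60, 76, 13, 42]
Sorted: [8, 13, 42, 58, 60, 63, 76]

20


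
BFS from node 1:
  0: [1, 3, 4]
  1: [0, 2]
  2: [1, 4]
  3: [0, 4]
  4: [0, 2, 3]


Visit 1, enqueue [0, 2]
Visit 0, enqueue [3, 4]
Visit 2, enqueue []
Visit 3, enqueue []
Visit 4, enqueue []

BFS order: [1, 0, 2, 3, 4]


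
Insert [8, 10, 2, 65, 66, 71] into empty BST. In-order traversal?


Insert 8: root
Insert 10: R from 8
Insert 2: L from 8
Insert 65: R from 8 -> R from 10
Insert 66: R from 8 -> R from 10 -> R from 65
Insert 71: R from 8 -> R from 10 -> R from 65 -> R from 66

In-order: [2, 8, 10, 65, 66, 71]


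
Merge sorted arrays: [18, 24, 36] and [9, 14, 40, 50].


Take 9 from B
Take 14 from B
Take 18 from A
Take 24 from A
Take 36 from A

Merged: [9, 14, 18, 24, 36, 40, 50]


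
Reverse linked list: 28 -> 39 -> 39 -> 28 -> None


Step 1: curr=28, set curr.next=prev(None) | reversed so far: 28
Step 2: curr=39, set curr.next=prev(28) | reversed so far: 39 -> 28
Step 3: curr=39, set curr.next=prev(39) | reversed so far: 39 -> 39 -> 28
Step 4: curr=28, set curr.next=prev(39) | reversed so far: 28 -> 39 -> 39 -> 28

28 -> 39 -> 39 -> 28 -> None


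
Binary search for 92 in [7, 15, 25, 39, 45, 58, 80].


Step 1: lo=0, hi=6, mid=3, val=39
Step 2: lo=4, hi=6, mid=5, val=58
Step 3: lo=6, hi=6, mid=6, val=80

Not found


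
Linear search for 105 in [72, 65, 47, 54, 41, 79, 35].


i=0: 72!=105
i=1: 65!=105
i=2: 47!=105
i=3: 54!=105
i=4: 41!=105
i=5: 79!=105
i=6: 35!=105

Not found, 7 comps


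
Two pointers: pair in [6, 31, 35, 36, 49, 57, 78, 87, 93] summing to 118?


lo=0(6)+hi=8(93)=99
lo=1(31)+hi=8(93)=124
lo=1(31)+hi=7(87)=118

Yes: 31+87=118


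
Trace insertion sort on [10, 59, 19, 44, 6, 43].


Initial: [10, 59, 19, 44, 6, 43]
Insert 59: [10, 59, 19, 44, 6, 43]
Insert 19: [10, 19, 59, 44, 6, 43]
Insert 44: [10, 19, 44, 59, 6, 43]
Insert 6: [6, 10, 19, 44, 59, 43]
Insert 43: [6, 10, 19, 43, 44, 59]

Sorted: [6, 10, 19, 43, 44, 59]


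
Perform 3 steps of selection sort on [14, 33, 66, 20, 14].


Initial: [14, 33, 66, 20, 14]
Step 1: min=14 at 0
  Swap: [14, 33, 66, 20, 14]
Step 2: min=14 at 4
  Swap: [14, 14, 66, 20, 33]
Step 3: min=20 at 3
  Swap: [14, 14, 20, 66, 33]

After 3 steps: [14, 14, 20, 66, 33]


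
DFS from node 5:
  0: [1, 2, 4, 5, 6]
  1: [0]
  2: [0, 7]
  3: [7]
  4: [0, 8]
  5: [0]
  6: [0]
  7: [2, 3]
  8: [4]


Visit 5, push [0]
Visit 0, push [6, 4, 2, 1]
Visit 1, push []
Visit 2, push [7]
Visit 7, push [3]
Visit 3, push []
Visit 4, push [8]
Visit 8, push []
Visit 6, push []

DFS order: [5, 0, 1, 2, 7, 3, 4, 8, 6]


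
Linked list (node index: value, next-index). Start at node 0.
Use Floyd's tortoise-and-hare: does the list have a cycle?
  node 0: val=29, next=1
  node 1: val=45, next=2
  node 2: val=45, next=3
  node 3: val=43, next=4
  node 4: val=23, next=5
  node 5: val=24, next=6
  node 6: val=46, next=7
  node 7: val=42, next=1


Floyd's tortoise (slow, +1) and hare (fast, +2):
  init: slow=0, fast=0
  step 1: slow=1, fast=2
  step 2: slow=2, fast=4
  step 3: slow=3, fast=6
  step 4: slow=4, fast=1
  step 5: slow=5, fast=3
  step 6: slow=6, fast=5
  step 7: slow=7, fast=7
  slow == fast at node 7: cycle detected

Cycle: yes


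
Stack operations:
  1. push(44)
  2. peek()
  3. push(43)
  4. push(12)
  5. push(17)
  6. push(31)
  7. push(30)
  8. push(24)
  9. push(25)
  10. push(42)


push(44) -> [44]
peek()->44
push(43) -> [44, 43]
push(12) -> [44, 43, 12]
push(17) -> [44, 43, 12, 17]
push(31) -> [44, 43, 12, 17, 31]
push(30) -> [44, 43, 12, 17, 31, 30]
push(24) -> [44, 43, 12, 17, 31, 30, 24]
push(25) -> [44, 43, 12, 17, 31, 30, 24, 25]
push(42) -> [44, 43, 12, 17, 31, 30, 24, 25, 42]

Final stack: [44, 43, 12, 17, 31, 30, 24, 25, 42]


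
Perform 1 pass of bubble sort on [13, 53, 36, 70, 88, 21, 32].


Initial: [13, 53, 36, 70, 88, 21, 32]
Pass 1: [13, 36, 53, 70, 21, 32, 88] (3 swaps)

After 1 pass: [13, 36, 53, 70, 21, 32, 88]


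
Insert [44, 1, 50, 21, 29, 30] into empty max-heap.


Insert 44: [44]
Insert 1: [44, 1]
Insert 50: [50, 1, 44]
Insert 21: [50, 21, 44, 1]
Insert 29: [50, 29, 44, 1, 21]
Insert 30: [50, 29, 44, 1, 21, 30]

Final heap: [50, 29, 44, 1, 21, 30]


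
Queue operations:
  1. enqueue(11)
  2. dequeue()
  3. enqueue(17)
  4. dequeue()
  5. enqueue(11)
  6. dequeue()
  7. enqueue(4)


enqueue(11) -> [11]
dequeue()->11, []
enqueue(17) -> [17]
dequeue()->17, []
enqueue(11) -> [11]
dequeue()->11, []
enqueue(4) -> [4]

Final queue: [4]


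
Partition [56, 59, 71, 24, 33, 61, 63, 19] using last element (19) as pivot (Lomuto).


Pivot: 19
Place pivot at 0: [19, 59, 71, 24, 33, 61, 63, 56]

Partitioned: [19, 59, 71, 24, 33, 61, 63, 56]


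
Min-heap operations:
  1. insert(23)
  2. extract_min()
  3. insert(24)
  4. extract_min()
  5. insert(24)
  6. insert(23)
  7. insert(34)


insert(23) -> [23]
extract_min()->23, []
insert(24) -> [24]
extract_min()->24, []
insert(24) -> [24]
insert(23) -> [23, 24]
insert(34) -> [23, 24, 34]

Final heap: [23, 24, 34]


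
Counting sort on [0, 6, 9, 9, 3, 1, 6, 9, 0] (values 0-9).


Input: [0, 6, 9, 9, 3, 1, 6, 9, 0]
Counts: [2, 1, 0, 1, 0, 0, 2, 0, 0, 3]

Sorted: [0, 0, 1, 3, 6, 6, 9, 9, 9]


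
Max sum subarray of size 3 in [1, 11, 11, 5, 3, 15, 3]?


[0:3]: 23
[1:4]: 27
[2:5]: 19
[3:6]: 23
[4:7]: 21

Max: 27 at [1:4]


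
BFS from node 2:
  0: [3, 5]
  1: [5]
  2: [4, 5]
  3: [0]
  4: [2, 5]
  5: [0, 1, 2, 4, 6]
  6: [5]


Visit 2, enqueue [4, 5]
Visit 4, enqueue []
Visit 5, enqueue [0, 1, 6]
Visit 0, enqueue [3]
Visit 1, enqueue []
Visit 6, enqueue []
Visit 3, enqueue []

BFS order: [2, 4, 5, 0, 1, 6, 3]


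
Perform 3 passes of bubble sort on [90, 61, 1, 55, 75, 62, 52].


Initial: [90, 61, 1, 55, 75, 62, 52]
Pass 1: [61, 1, 55, 75, 62, 52, 90] (6 swaps)
Pass 2: [1, 55, 61, 62, 52, 75, 90] (4 swaps)
Pass 3: [1, 55, 61, 52, 62, 75, 90] (1 swaps)

After 3 passes: [1, 55, 61, 52, 62, 75, 90]


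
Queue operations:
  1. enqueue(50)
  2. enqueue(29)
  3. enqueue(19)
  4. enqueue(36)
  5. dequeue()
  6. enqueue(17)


enqueue(50) -> [50]
enqueue(29) -> [50, 29]
enqueue(19) -> [50, 29, 19]
enqueue(36) -> [50, 29, 19, 36]
dequeue()->50, [29, 19, 36]
enqueue(17) -> [29, 19, 36, 17]

Final queue: [29, 19, 36, 17]


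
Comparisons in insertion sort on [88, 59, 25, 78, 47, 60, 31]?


Algorithm: insertion sort
Input: [88, 59, 25, 78, 47, 60, 31]
Sorted: [25, 31, 47, 59, 60, 78, 88]

18


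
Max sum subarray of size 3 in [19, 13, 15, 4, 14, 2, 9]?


[0:3]: 47
[1:4]: 32
[2:5]: 33
[3:6]: 20
[4:7]: 25

Max: 47 at [0:3]


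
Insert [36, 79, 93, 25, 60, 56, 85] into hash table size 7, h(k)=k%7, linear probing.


Insert 36: h=1 -> slot 1
Insert 79: h=2 -> slot 2
Insert 93: h=2, 1 probes -> slot 3
Insert 25: h=4 -> slot 4
Insert 60: h=4, 1 probes -> slot 5
Insert 56: h=0 -> slot 0
Insert 85: h=1, 5 probes -> slot 6

Table: [56, 36, 79, 93, 25, 60, 85]


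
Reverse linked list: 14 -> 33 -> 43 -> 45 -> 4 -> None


Step 1: curr=14, set curr.next=prev(None) | reversed so far: 14
Step 2: curr=33, set curr.next=prev(14) | reversed so far: 33 -> 14
Step 3: curr=43, set curr.next=prev(33) | reversed so far: 43 -> 33 -> 14
Step 4: curr=45, set curr.next=prev(43) | reversed so far: 45 -> 43 -> 33 -> 14
Step 5: curr=4, set curr.next=prev(45) | reversed so far: 4 -> 45 -> 43 -> 33 -> 14

4 -> 45 -> 43 -> 33 -> 14 -> None


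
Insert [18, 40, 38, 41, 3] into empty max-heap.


Insert 18: [18]
Insert 40: [40, 18]
Insert 38: [40, 18, 38]
Insert 41: [41, 40, 38, 18]
Insert 3: [41, 40, 38, 18, 3]

Final heap: [41, 40, 38, 18, 3]


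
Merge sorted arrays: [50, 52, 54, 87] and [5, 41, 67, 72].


Take 5 from B
Take 41 from B
Take 50 from A
Take 52 from A
Take 54 from A
Take 67 from B
Take 72 from B

Merged: [5, 41, 50, 52, 54, 67, 72, 87]


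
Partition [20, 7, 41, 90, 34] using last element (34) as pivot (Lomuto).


Pivot: 34
  20 <= 34: advance i (no swap)
  7 <= 34: advance i (no swap)
Place pivot at 2: [20, 7, 34, 90, 41]

Partitioned: [20, 7, 34, 90, 41]


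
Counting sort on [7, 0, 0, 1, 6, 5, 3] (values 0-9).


Input: [7, 0, 0, 1, 6, 5, 3]
Counts: [2, 1, 0, 1, 0, 1, 1, 1, 0, 0]

Sorted: [0, 0, 1, 3, 5, 6, 7]


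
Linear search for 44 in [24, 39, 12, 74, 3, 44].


i=0: 24!=44
i=1: 39!=44
i=2: 12!=44
i=3: 74!=44
i=4: 3!=44
i=5: 44==44 found!

Found at 5, 6 comps


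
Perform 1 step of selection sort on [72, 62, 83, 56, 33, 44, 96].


Initial: [72, 62, 83, 56, 33, 44, 96]
Step 1: min=33 at 4
  Swap: [33, 62, 83, 56, 72, 44, 96]

After 1 step: [33, 62, 83, 56, 72, 44, 96]


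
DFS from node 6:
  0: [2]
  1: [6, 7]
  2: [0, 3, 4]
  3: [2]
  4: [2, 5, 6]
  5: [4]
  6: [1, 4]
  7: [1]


Visit 6, push [4, 1]
Visit 1, push [7]
Visit 7, push []
Visit 4, push [5, 2]
Visit 2, push [3, 0]
Visit 0, push []
Visit 3, push []
Visit 5, push []

DFS order: [6, 1, 7, 4, 2, 0, 3, 5]


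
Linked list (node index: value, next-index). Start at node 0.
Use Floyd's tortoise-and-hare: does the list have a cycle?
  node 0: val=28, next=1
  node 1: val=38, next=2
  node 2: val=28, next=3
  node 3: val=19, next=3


Floyd's tortoise (slow, +1) and hare (fast, +2):
  init: slow=0, fast=0
  step 1: slow=1, fast=2
  step 2: slow=2, fast=3
  step 3: slow=3, fast=3
  slow == fast at node 3: cycle detected

Cycle: yes


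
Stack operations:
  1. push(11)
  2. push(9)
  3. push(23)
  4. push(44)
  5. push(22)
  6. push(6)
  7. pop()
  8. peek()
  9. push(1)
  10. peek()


push(11) -> [11]
push(9) -> [11, 9]
push(23) -> [11, 9, 23]
push(44) -> [11, 9, 23, 44]
push(22) -> [11, 9, 23, 44, 22]
push(6) -> [11, 9, 23, 44, 22, 6]
pop()->6, [11, 9, 23, 44, 22]
peek()->22
push(1) -> [11, 9, 23, 44, 22, 1]
peek()->1

Final stack: [11, 9, 23, 44, 22, 1]


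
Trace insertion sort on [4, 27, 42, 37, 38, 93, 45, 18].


Initial: [4, 27, 42, 37, 38, 93, 45, 18]
Insert 27: [4, 27, 42, 37, 38, 93, 45, 18]
Insert 42: [4, 27, 42, 37, 38, 93, 45, 18]
Insert 37: [4, 27, 37, 42, 38, 93, 45, 18]
Insert 38: [4, 27, 37, 38, 42, 93, 45, 18]
Insert 93: [4, 27, 37, 38, 42, 93, 45, 18]
Insert 45: [4, 27, 37, 38, 42, 45, 93, 18]
Insert 18: [4, 18, 27, 37, 38, 42, 45, 93]

Sorted: [4, 18, 27, 37, 38, 42, 45, 93]


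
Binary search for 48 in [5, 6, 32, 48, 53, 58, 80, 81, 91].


Step 1: lo=0, hi=8, mid=4, val=53
Step 2: lo=0, hi=3, mid=1, val=6
Step 3: lo=2, hi=3, mid=2, val=32
Step 4: lo=3, hi=3, mid=3, val=48

Found at index 3


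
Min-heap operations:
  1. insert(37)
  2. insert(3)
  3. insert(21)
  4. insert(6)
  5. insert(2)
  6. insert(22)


insert(37) -> [37]
insert(3) -> [3, 37]
insert(21) -> [3, 37, 21]
insert(6) -> [3, 6, 21, 37]
insert(2) -> [2, 3, 21, 37, 6]
insert(22) -> [2, 3, 21, 37, 6, 22]

Final heap: [2, 3, 21, 37, 6, 22]


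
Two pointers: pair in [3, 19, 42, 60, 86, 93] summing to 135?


lo=0(3)+hi=5(93)=96
lo=1(19)+hi=5(93)=112
lo=2(42)+hi=5(93)=135

Yes: 42+93=135


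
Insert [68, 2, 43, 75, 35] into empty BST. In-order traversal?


Insert 68: root
Insert 2: L from 68
Insert 43: L from 68 -> R from 2
Insert 75: R from 68
Insert 35: L from 68 -> R from 2 -> L from 43

In-order: [2, 35, 43, 68, 75]


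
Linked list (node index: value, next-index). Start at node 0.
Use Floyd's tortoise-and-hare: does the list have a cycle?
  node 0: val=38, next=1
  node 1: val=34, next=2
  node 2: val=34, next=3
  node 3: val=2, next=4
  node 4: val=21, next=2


Floyd's tortoise (slow, +1) and hare (fast, +2):
  init: slow=0, fast=0
  step 1: slow=1, fast=2
  step 2: slow=2, fast=4
  step 3: slow=3, fast=3
  slow == fast at node 3: cycle detected

Cycle: yes


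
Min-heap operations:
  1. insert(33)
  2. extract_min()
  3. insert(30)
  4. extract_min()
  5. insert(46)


insert(33) -> [33]
extract_min()->33, []
insert(30) -> [30]
extract_min()->30, []
insert(46) -> [46]

Final heap: [46]


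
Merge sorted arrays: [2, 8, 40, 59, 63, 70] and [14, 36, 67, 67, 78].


Take 2 from A
Take 8 from A
Take 14 from B
Take 36 from B
Take 40 from A
Take 59 from A
Take 63 from A
Take 67 from B
Take 67 from B
Take 70 from A

Merged: [2, 8, 14, 36, 40, 59, 63, 67, 67, 70, 78]


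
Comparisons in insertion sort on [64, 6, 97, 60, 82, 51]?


Algorithm: insertion sort
Input: [64, 6, 97, 60, 82, 51]
Sorted: [6, 51, 60, 64, 82, 97]

12


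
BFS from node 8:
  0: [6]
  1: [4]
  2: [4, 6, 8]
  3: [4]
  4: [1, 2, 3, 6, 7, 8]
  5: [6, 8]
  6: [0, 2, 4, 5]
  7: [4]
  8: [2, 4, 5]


Visit 8, enqueue [2, 4, 5]
Visit 2, enqueue [6]
Visit 4, enqueue [1, 3, 7]
Visit 5, enqueue []
Visit 6, enqueue [0]
Visit 1, enqueue []
Visit 3, enqueue []
Visit 7, enqueue []
Visit 0, enqueue []

BFS order: [8, 2, 4, 5, 6, 1, 3, 7, 0]


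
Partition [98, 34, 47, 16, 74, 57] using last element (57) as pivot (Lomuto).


Pivot: 57
  34 <= 57: swap -> [34, 98, 47, 16, 74, 57]
  47 <= 57: swap -> [34, 47, 98, 16, 74, 57]
  16 <= 57: swap -> [34, 47, 16, 98, 74, 57]
Place pivot at 3: [34, 47, 16, 57, 74, 98]

Partitioned: [34, 47, 16, 57, 74, 98]


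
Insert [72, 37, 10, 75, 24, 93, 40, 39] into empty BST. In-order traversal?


Insert 72: root
Insert 37: L from 72
Insert 10: L from 72 -> L from 37
Insert 75: R from 72
Insert 24: L from 72 -> L from 37 -> R from 10
Insert 93: R from 72 -> R from 75
Insert 40: L from 72 -> R from 37
Insert 39: L from 72 -> R from 37 -> L from 40

In-order: [10, 24, 37, 39, 40, 72, 75, 93]


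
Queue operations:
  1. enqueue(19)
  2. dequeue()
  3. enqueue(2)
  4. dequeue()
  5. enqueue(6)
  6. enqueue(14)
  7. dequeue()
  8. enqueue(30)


enqueue(19) -> [19]
dequeue()->19, []
enqueue(2) -> [2]
dequeue()->2, []
enqueue(6) -> [6]
enqueue(14) -> [6, 14]
dequeue()->6, [14]
enqueue(30) -> [14, 30]

Final queue: [14, 30]


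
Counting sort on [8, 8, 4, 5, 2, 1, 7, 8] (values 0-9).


Input: [8, 8, 4, 5, 2, 1, 7, 8]
Counts: [0, 1, 1, 0, 1, 1, 0, 1, 3, 0]

Sorted: [1, 2, 4, 5, 7, 8, 8, 8]


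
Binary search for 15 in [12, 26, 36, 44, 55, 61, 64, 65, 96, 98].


Step 1: lo=0, hi=9, mid=4, val=55
Step 2: lo=0, hi=3, mid=1, val=26
Step 3: lo=0, hi=0, mid=0, val=12

Not found


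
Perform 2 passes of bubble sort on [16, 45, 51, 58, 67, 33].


Initial: [16, 45, 51, 58, 67, 33]
Pass 1: [16, 45, 51, 58, 33, 67] (1 swaps)
Pass 2: [16, 45, 51, 33, 58, 67] (1 swaps)

After 2 passes: [16, 45, 51, 33, 58, 67]


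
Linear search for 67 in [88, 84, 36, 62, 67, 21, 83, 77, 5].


i=0: 88!=67
i=1: 84!=67
i=2: 36!=67
i=3: 62!=67
i=4: 67==67 found!

Found at 4, 5 comps


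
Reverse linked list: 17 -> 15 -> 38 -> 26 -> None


Step 1: curr=17, set curr.next=prev(None) | reversed so far: 17
Step 2: curr=15, set curr.next=prev(17) | reversed so far: 15 -> 17
Step 3: curr=38, set curr.next=prev(15) | reversed so far: 38 -> 15 -> 17
Step 4: curr=26, set curr.next=prev(38) | reversed so far: 26 -> 38 -> 15 -> 17

26 -> 38 -> 15 -> 17 -> None


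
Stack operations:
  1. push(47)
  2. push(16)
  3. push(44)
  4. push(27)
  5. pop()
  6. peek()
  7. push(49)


push(47) -> [47]
push(16) -> [47, 16]
push(44) -> [47, 16, 44]
push(27) -> [47, 16, 44, 27]
pop()->27, [47, 16, 44]
peek()->44
push(49) -> [47, 16, 44, 49]

Final stack: [47, 16, 44, 49]


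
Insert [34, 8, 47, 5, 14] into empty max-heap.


Insert 34: [34]
Insert 8: [34, 8]
Insert 47: [47, 8, 34]
Insert 5: [47, 8, 34, 5]
Insert 14: [47, 14, 34, 5, 8]

Final heap: [47, 14, 34, 5, 8]


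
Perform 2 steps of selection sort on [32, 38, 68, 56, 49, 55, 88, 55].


Initial: [32, 38, 68, 56, 49, 55, 88, 55]
Step 1: min=32 at 0
  Swap: [32, 38, 68, 56, 49, 55, 88, 55]
Step 2: min=38 at 1
  Swap: [32, 38, 68, 56, 49, 55, 88, 55]

After 2 steps: [32, 38, 68, 56, 49, 55, 88, 55]


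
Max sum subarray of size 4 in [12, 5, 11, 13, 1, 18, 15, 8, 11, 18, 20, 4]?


[0:4]: 41
[1:5]: 30
[2:6]: 43
[3:7]: 47
[4:8]: 42
[5:9]: 52
[6:10]: 52
[7:11]: 57
[8:12]: 53

Max: 57 at [7:11]


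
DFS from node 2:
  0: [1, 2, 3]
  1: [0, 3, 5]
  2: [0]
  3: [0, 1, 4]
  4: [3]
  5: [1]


Visit 2, push [0]
Visit 0, push [3, 1]
Visit 1, push [5, 3]
Visit 3, push [4]
Visit 4, push []
Visit 5, push []

DFS order: [2, 0, 1, 3, 4, 5]


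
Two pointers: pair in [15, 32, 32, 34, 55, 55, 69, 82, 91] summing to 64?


lo=0(15)+hi=8(91)=106
lo=0(15)+hi=7(82)=97
lo=0(15)+hi=6(69)=84
lo=0(15)+hi=5(55)=70
lo=0(15)+hi=4(55)=70
lo=0(15)+hi=3(34)=49
lo=1(32)+hi=3(34)=66
lo=1(32)+hi=2(32)=64

Yes: 32+32=64


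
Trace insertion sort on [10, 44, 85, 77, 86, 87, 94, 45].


Initial: [10, 44, 85, 77, 86, 87, 94, 45]
Insert 44: [10, 44, 85, 77, 86, 87, 94, 45]
Insert 85: [10, 44, 85, 77, 86, 87, 94, 45]
Insert 77: [10, 44, 77, 85, 86, 87, 94, 45]
Insert 86: [10, 44, 77, 85, 86, 87, 94, 45]
Insert 87: [10, 44, 77, 85, 86, 87, 94, 45]
Insert 94: [10, 44, 77, 85, 86, 87, 94, 45]
Insert 45: [10, 44, 45, 77, 85, 86, 87, 94]

Sorted: [10, 44, 45, 77, 85, 86, 87, 94]


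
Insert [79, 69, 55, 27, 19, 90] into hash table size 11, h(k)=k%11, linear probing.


Insert 79: h=2 -> slot 2
Insert 69: h=3 -> slot 3
Insert 55: h=0 -> slot 0
Insert 27: h=5 -> slot 5
Insert 19: h=8 -> slot 8
Insert 90: h=2, 2 probes -> slot 4

Table: [55, None, 79, 69, 90, 27, None, None, 19, None, None]


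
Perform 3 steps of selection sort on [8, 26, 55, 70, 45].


Initial: [8, 26, 55, 70, 45]
Step 1: min=8 at 0
  Swap: [8, 26, 55, 70, 45]
Step 2: min=26 at 1
  Swap: [8, 26, 55, 70, 45]
Step 3: min=45 at 4
  Swap: [8, 26, 45, 70, 55]

After 3 steps: [8, 26, 45, 70, 55]


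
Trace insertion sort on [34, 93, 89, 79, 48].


Initial: [34, 93, 89, 79, 48]
Insert 93: [34, 93, 89, 79, 48]
Insert 89: [34, 89, 93, 79, 48]
Insert 79: [34, 79, 89, 93, 48]
Insert 48: [34, 48, 79, 89, 93]

Sorted: [34, 48, 79, 89, 93]


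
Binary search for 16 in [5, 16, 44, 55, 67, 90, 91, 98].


Step 1: lo=0, hi=7, mid=3, val=55
Step 2: lo=0, hi=2, mid=1, val=16

Found at index 1


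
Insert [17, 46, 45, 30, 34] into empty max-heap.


Insert 17: [17]
Insert 46: [46, 17]
Insert 45: [46, 17, 45]
Insert 30: [46, 30, 45, 17]
Insert 34: [46, 34, 45, 17, 30]

Final heap: [46, 34, 45, 17, 30]


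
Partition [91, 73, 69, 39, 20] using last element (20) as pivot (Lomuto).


Pivot: 20
Place pivot at 0: [20, 73, 69, 39, 91]

Partitioned: [20, 73, 69, 39, 91]


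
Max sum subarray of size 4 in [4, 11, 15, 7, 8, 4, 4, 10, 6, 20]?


[0:4]: 37
[1:5]: 41
[2:6]: 34
[3:7]: 23
[4:8]: 26
[5:9]: 24
[6:10]: 40

Max: 41 at [1:5]


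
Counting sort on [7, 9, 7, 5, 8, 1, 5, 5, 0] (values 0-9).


Input: [7, 9, 7, 5, 8, 1, 5, 5, 0]
Counts: [1, 1, 0, 0, 0, 3, 0, 2, 1, 1]

Sorted: [0, 1, 5, 5, 5, 7, 7, 8, 9]


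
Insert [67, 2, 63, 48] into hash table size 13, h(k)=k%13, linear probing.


Insert 67: h=2 -> slot 2
Insert 2: h=2, 1 probes -> slot 3
Insert 63: h=11 -> slot 11
Insert 48: h=9 -> slot 9

Table: [None, None, 67, 2, None, None, None, None, None, 48, None, 63, None]


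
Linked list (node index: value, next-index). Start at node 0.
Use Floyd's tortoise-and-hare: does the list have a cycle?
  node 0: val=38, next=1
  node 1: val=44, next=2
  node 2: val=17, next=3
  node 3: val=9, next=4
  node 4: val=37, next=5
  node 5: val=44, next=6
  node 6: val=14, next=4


Floyd's tortoise (slow, +1) and hare (fast, +2):
  init: slow=0, fast=0
  step 1: slow=1, fast=2
  step 2: slow=2, fast=4
  step 3: slow=3, fast=6
  step 4: slow=4, fast=5
  step 5: slow=5, fast=4
  step 6: slow=6, fast=6
  slow == fast at node 6: cycle detected

Cycle: yes


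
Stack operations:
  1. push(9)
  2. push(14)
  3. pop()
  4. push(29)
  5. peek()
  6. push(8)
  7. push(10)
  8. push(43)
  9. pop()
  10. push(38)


push(9) -> [9]
push(14) -> [9, 14]
pop()->14, [9]
push(29) -> [9, 29]
peek()->29
push(8) -> [9, 29, 8]
push(10) -> [9, 29, 8, 10]
push(43) -> [9, 29, 8, 10, 43]
pop()->43, [9, 29, 8, 10]
push(38) -> [9, 29, 8, 10, 38]

Final stack: [9, 29, 8, 10, 38]


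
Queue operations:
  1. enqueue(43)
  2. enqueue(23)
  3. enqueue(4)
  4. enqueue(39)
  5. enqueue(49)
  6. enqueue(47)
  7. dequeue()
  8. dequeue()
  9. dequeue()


enqueue(43) -> [43]
enqueue(23) -> [43, 23]
enqueue(4) -> [43, 23, 4]
enqueue(39) -> [43, 23, 4, 39]
enqueue(49) -> [43, 23, 4, 39, 49]
enqueue(47) -> [43, 23, 4, 39, 49, 47]
dequeue()->43, [23, 4, 39, 49, 47]
dequeue()->23, [4, 39, 49, 47]
dequeue()->4, [39, 49, 47]

Final queue: [39, 49, 47]


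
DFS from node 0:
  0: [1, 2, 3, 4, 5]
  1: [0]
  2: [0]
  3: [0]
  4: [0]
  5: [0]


Visit 0, push [5, 4, 3, 2, 1]
Visit 1, push []
Visit 2, push []
Visit 3, push []
Visit 4, push []
Visit 5, push []

DFS order: [0, 1, 2, 3, 4, 5]


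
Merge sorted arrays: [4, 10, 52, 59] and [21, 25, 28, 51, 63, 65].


Take 4 from A
Take 10 from A
Take 21 from B
Take 25 from B
Take 28 from B
Take 51 from B
Take 52 from A
Take 59 from A

Merged: [4, 10, 21, 25, 28, 51, 52, 59, 63, 65]


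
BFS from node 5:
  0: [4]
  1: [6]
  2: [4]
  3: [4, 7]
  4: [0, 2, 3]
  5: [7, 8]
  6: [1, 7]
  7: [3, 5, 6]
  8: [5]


Visit 5, enqueue [7, 8]
Visit 7, enqueue [3, 6]
Visit 8, enqueue []
Visit 3, enqueue [4]
Visit 6, enqueue [1]
Visit 4, enqueue [0, 2]
Visit 1, enqueue []
Visit 0, enqueue []
Visit 2, enqueue []

BFS order: [5, 7, 8, 3, 6, 4, 1, 0, 2]


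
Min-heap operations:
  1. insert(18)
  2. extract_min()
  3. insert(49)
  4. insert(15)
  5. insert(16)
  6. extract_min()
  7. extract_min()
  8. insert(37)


insert(18) -> [18]
extract_min()->18, []
insert(49) -> [49]
insert(15) -> [15, 49]
insert(16) -> [15, 49, 16]
extract_min()->15, [16, 49]
extract_min()->16, [49]
insert(37) -> [37, 49]

Final heap: [37, 49]


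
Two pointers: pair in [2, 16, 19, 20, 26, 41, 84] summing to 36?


lo=0(2)+hi=6(84)=86
lo=0(2)+hi=5(41)=43
lo=0(2)+hi=4(26)=28
lo=1(16)+hi=4(26)=42
lo=1(16)+hi=3(20)=36

Yes: 16+20=36


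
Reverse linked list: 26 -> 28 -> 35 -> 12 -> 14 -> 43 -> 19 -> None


Step 1: curr=26, set curr.next=prev(None) | reversed so far: 26
Step 2: curr=28, set curr.next=prev(26) | reversed so far: 28 -> 26
Step 3: curr=35, set curr.next=prev(28) | reversed so far: 35 -> 28 -> 26
Step 4: curr=12, set curr.next=prev(35) | reversed so far: 12 -> 35 -> 28 -> 26
Step 5: curr=14, set curr.next=prev(12) | reversed so far: 14 -> 12 -> 35 -> 28 -> 26
Step 6: curr=43, set curr.next=prev(14) | reversed so far: 43 -> 14 -> 12 -> 35 -> 28 -> 26
Step 7: curr=19, set curr.next=prev(43) | reversed so far: 19 -> 43 -> 14 -> 12 -> 35 -> 28 -> 26

19 -> 43 -> 14 -> 12 -> 35 -> 28 -> 26 -> None


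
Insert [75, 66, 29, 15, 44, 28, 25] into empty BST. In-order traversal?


Insert 75: root
Insert 66: L from 75
Insert 29: L from 75 -> L from 66
Insert 15: L from 75 -> L from 66 -> L from 29
Insert 44: L from 75 -> L from 66 -> R from 29
Insert 28: L from 75 -> L from 66 -> L from 29 -> R from 15
Insert 25: L from 75 -> L from 66 -> L from 29 -> R from 15 -> L from 28

In-order: [15, 25, 28, 29, 44, 66, 75]


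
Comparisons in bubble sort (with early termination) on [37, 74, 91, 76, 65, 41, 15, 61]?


Algorithm: bubble sort (with early termination)
Input: [37, 74, 91, 76, 65, 41, 15, 61]
Sorted: [15, 37, 41, 61, 65, 74, 76, 91]

28


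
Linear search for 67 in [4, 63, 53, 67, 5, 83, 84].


i=0: 4!=67
i=1: 63!=67
i=2: 53!=67
i=3: 67==67 found!

Found at 3, 4 comps


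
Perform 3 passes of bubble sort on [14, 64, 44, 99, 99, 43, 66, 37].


Initial: [14, 64, 44, 99, 99, 43, 66, 37]
Pass 1: [14, 44, 64, 99, 43, 66, 37, 99] (4 swaps)
Pass 2: [14, 44, 64, 43, 66, 37, 99, 99] (3 swaps)
Pass 3: [14, 44, 43, 64, 37, 66, 99, 99] (2 swaps)

After 3 passes: [14, 44, 43, 64, 37, 66, 99, 99]


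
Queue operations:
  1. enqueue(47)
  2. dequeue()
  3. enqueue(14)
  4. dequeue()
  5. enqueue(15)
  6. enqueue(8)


enqueue(47) -> [47]
dequeue()->47, []
enqueue(14) -> [14]
dequeue()->14, []
enqueue(15) -> [15]
enqueue(8) -> [15, 8]

Final queue: [15, 8]


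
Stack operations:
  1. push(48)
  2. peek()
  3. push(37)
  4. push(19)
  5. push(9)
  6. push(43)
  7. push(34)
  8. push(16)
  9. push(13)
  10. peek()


push(48) -> [48]
peek()->48
push(37) -> [48, 37]
push(19) -> [48, 37, 19]
push(9) -> [48, 37, 19, 9]
push(43) -> [48, 37, 19, 9, 43]
push(34) -> [48, 37, 19, 9, 43, 34]
push(16) -> [48, 37, 19, 9, 43, 34, 16]
push(13) -> [48, 37, 19, 9, 43, 34, 16, 13]
peek()->13

Final stack: [48, 37, 19, 9, 43, 34, 16, 13]


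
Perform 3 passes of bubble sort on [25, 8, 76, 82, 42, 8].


Initial: [25, 8, 76, 82, 42, 8]
Pass 1: [8, 25, 76, 42, 8, 82] (3 swaps)
Pass 2: [8, 25, 42, 8, 76, 82] (2 swaps)
Pass 3: [8, 25, 8, 42, 76, 82] (1 swaps)

After 3 passes: [8, 25, 8, 42, 76, 82]


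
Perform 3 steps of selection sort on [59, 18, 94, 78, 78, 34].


Initial: [59, 18, 94, 78, 78, 34]
Step 1: min=18 at 1
  Swap: [18, 59, 94, 78, 78, 34]
Step 2: min=34 at 5
  Swap: [18, 34, 94, 78, 78, 59]
Step 3: min=59 at 5
  Swap: [18, 34, 59, 78, 78, 94]

After 3 steps: [18, 34, 59, 78, 78, 94]


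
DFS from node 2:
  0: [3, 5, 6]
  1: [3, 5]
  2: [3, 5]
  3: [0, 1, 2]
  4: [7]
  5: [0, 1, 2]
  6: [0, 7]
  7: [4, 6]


Visit 2, push [5, 3]
Visit 3, push [1, 0]
Visit 0, push [6, 5]
Visit 5, push [1]
Visit 1, push []
Visit 6, push [7]
Visit 7, push [4]
Visit 4, push []

DFS order: [2, 3, 0, 5, 1, 6, 7, 4]


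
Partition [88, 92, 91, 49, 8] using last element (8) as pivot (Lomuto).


Pivot: 8
Place pivot at 0: [8, 92, 91, 49, 88]

Partitioned: [8, 92, 91, 49, 88]


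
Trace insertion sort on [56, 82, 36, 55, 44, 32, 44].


Initial: [56, 82, 36, 55, 44, 32, 44]
Insert 82: [56, 82, 36, 55, 44, 32, 44]
Insert 36: [36, 56, 82, 55, 44, 32, 44]
Insert 55: [36, 55, 56, 82, 44, 32, 44]
Insert 44: [36, 44, 55, 56, 82, 32, 44]
Insert 32: [32, 36, 44, 55, 56, 82, 44]
Insert 44: [32, 36, 44, 44, 55, 56, 82]

Sorted: [32, 36, 44, 44, 55, 56, 82]


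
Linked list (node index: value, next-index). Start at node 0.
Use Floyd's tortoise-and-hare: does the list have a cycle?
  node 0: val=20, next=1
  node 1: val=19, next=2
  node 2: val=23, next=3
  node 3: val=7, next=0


Floyd's tortoise (slow, +1) and hare (fast, +2):
  init: slow=0, fast=0
  step 1: slow=1, fast=2
  step 2: slow=2, fast=0
  step 3: slow=3, fast=2
  step 4: slow=0, fast=0
  slow == fast at node 0: cycle detected

Cycle: yes


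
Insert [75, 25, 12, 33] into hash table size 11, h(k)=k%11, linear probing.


Insert 75: h=9 -> slot 9
Insert 25: h=3 -> slot 3
Insert 12: h=1 -> slot 1
Insert 33: h=0 -> slot 0

Table: [33, 12, None, 25, None, None, None, None, None, 75, None]


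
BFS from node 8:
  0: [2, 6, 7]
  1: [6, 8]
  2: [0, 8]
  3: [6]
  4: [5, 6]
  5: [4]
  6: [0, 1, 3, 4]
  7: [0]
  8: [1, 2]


Visit 8, enqueue [1, 2]
Visit 1, enqueue [6]
Visit 2, enqueue [0]
Visit 6, enqueue [3, 4]
Visit 0, enqueue [7]
Visit 3, enqueue []
Visit 4, enqueue [5]
Visit 7, enqueue []
Visit 5, enqueue []

BFS order: [8, 1, 2, 6, 0, 3, 4, 7, 5]


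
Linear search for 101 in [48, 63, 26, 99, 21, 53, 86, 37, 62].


i=0: 48!=101
i=1: 63!=101
i=2: 26!=101
i=3: 99!=101
i=4: 21!=101
i=5: 53!=101
i=6: 86!=101
i=7: 37!=101
i=8: 62!=101

Not found, 9 comps


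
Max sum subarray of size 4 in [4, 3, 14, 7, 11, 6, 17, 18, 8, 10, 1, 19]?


[0:4]: 28
[1:5]: 35
[2:6]: 38
[3:7]: 41
[4:8]: 52
[5:9]: 49
[6:10]: 53
[7:11]: 37
[8:12]: 38

Max: 53 at [6:10]
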